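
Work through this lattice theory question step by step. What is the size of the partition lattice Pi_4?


B(n) = number of set partitions of an n-element set.
B(n) satisfies the recurrence: B(n+1) = sum_k C(n,k)*B(k).
B(4) = 15


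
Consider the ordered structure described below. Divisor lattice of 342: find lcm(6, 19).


In a divisor lattice, join = lcm (least common multiple).
gcd(6,19) = 1
lcm(6,19) = 6*19/gcd = 114/1 = 114


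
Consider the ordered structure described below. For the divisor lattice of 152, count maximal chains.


A maximal chain goes from the minimum element to a maximal element via cover relations.
Counting all min-to-max paths in the cover graph.
Total maximal chains: 4


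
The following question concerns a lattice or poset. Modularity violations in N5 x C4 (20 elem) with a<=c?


Modular law: if a <= c then a v (b ^ c) = (a v b) ^ c.
Check all triples (a,b,c) with a <= c among 20 elements.
  e.g. a=(a,0), b=(c,0), c=(b,0): lhs=(a,0) != rhs=(b,0)
  e.g. a=(a,0), b=(c,1), c=(b,0): lhs=(a,0) != rhs=(b,0)
Total violating triples: 40


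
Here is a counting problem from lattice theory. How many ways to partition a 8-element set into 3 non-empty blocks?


S(n,k) = k*S(n-1,k) + S(n-1,k-1).
S(7,3) = 301, S(7,2) = 63
S(8,3) = 3*301 + 63 = 903 + 63
S(8,3) = 966


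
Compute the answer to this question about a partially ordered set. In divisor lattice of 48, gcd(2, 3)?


Meet=gcd.
gcd(2,3)=1


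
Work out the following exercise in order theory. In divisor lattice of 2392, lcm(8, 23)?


Join=lcm.
gcd(8,23)=1
lcm=184


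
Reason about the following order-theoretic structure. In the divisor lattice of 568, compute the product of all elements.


Divisors of 568: [1, 2, 4, 8, 71, 142, 284, 568]
Product = n^(d(n)/2) = 568^(8/2)
Product = 104086245376


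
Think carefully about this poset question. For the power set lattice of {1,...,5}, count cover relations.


A cover relation a -< b holds when a < b with no c strictly between.
Cover relations:
  {} -< {1}
  {} -< {2}
  {} -< {3}
  {} -< {4}
  {} -< {5}
  {1} -< {1,2}
  {1} -< {1,3}
  {1} -< {1,4}
  ...72 more
Total: 80


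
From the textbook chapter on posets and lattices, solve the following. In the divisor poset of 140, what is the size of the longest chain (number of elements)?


A chain is a totally ordered subset; we count the number of elements in a maximum chain.
Compute, for each element x, the size of the longest chain ending at x:
  1: 1
  2: 2
  5: 2
  7: 2
  4: 3
  10: 3
  ...
A maximum chain: 1 < 2 < 4 < 20 < 140
Number of elements in the longest chain: 5


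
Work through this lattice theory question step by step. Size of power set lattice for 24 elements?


Power set = 2^n.
2^24 = 16777216


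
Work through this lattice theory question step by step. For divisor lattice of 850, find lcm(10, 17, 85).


In a divisor lattice, join = lcm (least common multiple).
Compute lcm iteratively: start with first element, then lcm(current, next).
Elements: [10, 17, 85]
lcm(10,17) = 170
lcm(170,85) = 170
Final lcm = 170


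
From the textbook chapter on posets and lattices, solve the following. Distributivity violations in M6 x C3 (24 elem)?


Distributive law: a ^ (b v c) = (a ^ b) v (a ^ c).
Check all 24^3 = 13824 ordered triples (a,b,c).
  e.g. a=(a1,0), b=(a2,0), c=(a3,0): lhs=(a1,0) != rhs=(0,0)
  e.g. a=(a1,0), b=(a2,0), c=(a3,1): lhs=(a1,0) != rhs=(0,0)
Total violating triples: 3240


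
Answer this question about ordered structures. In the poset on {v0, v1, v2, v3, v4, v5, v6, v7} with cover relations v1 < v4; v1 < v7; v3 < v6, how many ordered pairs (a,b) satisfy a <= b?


The order relation is {(a,b) : a <= b}, reflexive so it includes (a,a).
Examples: (v0,v0), (v1,v1), (v1,v4), (v1,v7), (v2,v2), ...
Total ordered pairs: 11


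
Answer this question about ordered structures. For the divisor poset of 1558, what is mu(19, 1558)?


In a divisor lattice, mu(a,b) = mu(b/a) where mu is the classical Mobius function.
b/a = 1558/19 = 82
Prime factorization of 82: primes [2, 41]
82 is squarefree with 2 prime factor(s), so mu(82) = (-1)^2 = 1


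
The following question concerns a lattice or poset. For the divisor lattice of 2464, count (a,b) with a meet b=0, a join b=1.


Complement pair (a,b): a meet b = bottom, a join b = top.
Here: gcd(a,b)=1 and lcm(a,b)=2464, i.e. a*b=2464 with a,b coprime.
Pairs found: (1,2464), (7,352), (11,224), (32,77), ... (4 more)
Total ordered pairs: 8


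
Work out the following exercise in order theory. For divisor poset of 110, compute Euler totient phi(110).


phi(n) = n * prod_{p|n} (1 - 1/p).
Prime divisors of 110: [2, 5, 11]
phi(110) = 110 * (1 - 1/2) * (1 - 1/5) * (1 - 1/11)
phi(110) = 40


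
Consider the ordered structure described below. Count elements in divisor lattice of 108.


Divisors of 108: [1, 2, 3, 4, 6, 9, 12, 18, 27, 36, 54, 108]
Count: 12


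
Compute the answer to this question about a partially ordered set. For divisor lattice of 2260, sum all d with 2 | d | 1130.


Interval [2,1130] in divisors of 2260: [2, 10, 226, 1130]
Sum = 1368


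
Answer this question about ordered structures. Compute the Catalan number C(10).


C(n) = C(2n, n) / (n+1).
C(20, 10) = 184756
C(10) = 184756 / 11 = 16796


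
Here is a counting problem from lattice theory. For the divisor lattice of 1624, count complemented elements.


An element a is complemented if some b has a meet b = bottom, a join b = top.
a is complemented iff gcd(a, n/a)=1, i.e. a is a unitary divisor of 1624.
Complemented elements: 1, 7, 8, 29, 56, 203, ... (2 more)
Count: 8


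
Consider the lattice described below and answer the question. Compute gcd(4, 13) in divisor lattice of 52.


In a divisor lattice, meet = gcd (greatest common divisor).
By Euclidean algorithm or factoring: gcd(4,13) = 1


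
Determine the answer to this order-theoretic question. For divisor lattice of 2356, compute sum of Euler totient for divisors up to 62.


Divisors of 2356 up to 62: [1, 2, 4, 19, 31, 38, 62]
phi values: [1, 1, 2, 18, 30, 18, 30]
Sum = 100


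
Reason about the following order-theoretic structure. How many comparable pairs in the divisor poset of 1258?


A comparable pair {a,b} has a < b or b < a in the order.
Count unordered pairs where one element is strictly below the other.
Examples: {1,2}, {1,17}, {1,34}, {1,37}, ...
Total comparable pairs: 19


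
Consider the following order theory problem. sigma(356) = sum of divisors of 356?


sigma(n) = sum of divisors.
Divisors of 356: [1, 2, 4, 89, 178, 356]
Sum = 630


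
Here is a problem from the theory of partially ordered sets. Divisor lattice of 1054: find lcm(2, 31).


In a divisor lattice, join = lcm (least common multiple).
gcd(2,31) = 1
lcm(2,31) = 2*31/gcd = 62/1 = 62


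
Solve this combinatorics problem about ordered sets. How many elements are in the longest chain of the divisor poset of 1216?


A chain is a totally ordered subset; we count the number of elements in a maximum chain.
Compute, for each element x, the size of the longest chain ending at x:
  1: 1
  2: 2
  19: 2
  4: 3
  8: 4
  38: 3
  ...
A maximum chain: 1 < 2 < 4 < 8 < 16 < 32 < 64 < 1216
Number of elements in the longest chain: 8


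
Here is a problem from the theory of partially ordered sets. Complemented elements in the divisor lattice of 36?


An element a is complemented if some b has a meet b = bottom, a join b = top.
a is complemented iff gcd(a, n/a)=1, i.e. a is a unitary divisor of 36.
Complemented elements: 1, 4, 9, 36
Count: 4


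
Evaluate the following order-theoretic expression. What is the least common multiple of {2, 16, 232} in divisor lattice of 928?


In a divisor lattice, join = lcm (least common multiple).
Compute lcm iteratively: start with first element, then lcm(current, next).
Elements: [2, 16, 232]
lcm(2,16) = 16
lcm(16,232) = 464
Final lcm = 464


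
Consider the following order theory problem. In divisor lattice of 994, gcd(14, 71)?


Meet=gcd.
gcd(14,71)=1


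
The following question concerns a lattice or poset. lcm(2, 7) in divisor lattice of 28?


Join=lcm.
gcd(2,7)=1
lcm=14


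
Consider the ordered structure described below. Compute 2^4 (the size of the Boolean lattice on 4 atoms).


Power set = 2^n.
2^4 = 16


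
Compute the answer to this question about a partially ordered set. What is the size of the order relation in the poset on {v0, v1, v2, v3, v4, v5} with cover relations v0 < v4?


The order relation is {(a,b) : a <= b}, reflexive so it includes (a,a).
Examples: (v0,v0), (v0,v4), (v1,v1), (v2,v2), (v3,v3), ...
Total ordered pairs: 7


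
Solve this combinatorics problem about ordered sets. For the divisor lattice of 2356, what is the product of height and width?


Height = length of longest chain minus 1; width = size of largest antichain.
A maximum chain: 1 | 31 | 589 | 1178 | 2356  (height 4).
A maximum antichain: {4, 38, 62, 589}  (width 4).
Product = 4 * 4 = 16


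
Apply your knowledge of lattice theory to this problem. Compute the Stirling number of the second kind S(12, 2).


S(n,k) = k*S(n-1,k) + S(n-1,k-1).
S(11,2) = 1023, S(11,1) = 1
S(12,2) = 2*1023 + 1 = 2046 + 1
S(12,2) = 2047


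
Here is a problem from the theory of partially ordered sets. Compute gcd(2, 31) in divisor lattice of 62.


In a divisor lattice, meet = gcd (greatest common divisor).
By Euclidean algorithm or factoring: gcd(2,31) = 1


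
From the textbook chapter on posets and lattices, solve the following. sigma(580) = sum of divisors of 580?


sigma(n) = sum of divisors.
Divisors of 580: [1, 2, 4, 5, 10, 20, 29, 58, 116, 145, 290, 580]
Sum = 1260


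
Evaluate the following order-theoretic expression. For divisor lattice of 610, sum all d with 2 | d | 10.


Interval [2,10] in divisors of 610: [2, 10]
Sum = 12


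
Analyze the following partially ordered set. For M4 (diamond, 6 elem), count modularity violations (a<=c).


Modular law: if a <= c then a v (b ^ c) = (a v b) ^ c.
Check all triples (a,b,c) with a <= c among 6 elements.
This lattice is modular (diamonds M_m and their chain-products are modular).
Total violating triples: 0


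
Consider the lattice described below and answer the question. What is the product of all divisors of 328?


Divisors of 328: [1, 2, 4, 8, 41, 82, 164, 328]
Product = n^(d(n)/2) = 328^(8/2)
Product = 11574317056


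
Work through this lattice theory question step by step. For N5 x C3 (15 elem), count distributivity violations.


Distributive law: a ^ (b v c) = (a ^ b) v (a ^ c).
Check all 15^3 = 3375 ordered triples (a,b,c).
  e.g. a=(b,0), b=(a,0), c=(c,0): lhs=(b,0) != rhs=(a,0)
  e.g. a=(b,0), b=(a,0), c=(c,1): lhs=(b,0) != rhs=(a,0)
Total violating triples: 54


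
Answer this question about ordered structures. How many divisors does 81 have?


Divisors of 81: [1, 3, 9, 27, 81]
Count: 5


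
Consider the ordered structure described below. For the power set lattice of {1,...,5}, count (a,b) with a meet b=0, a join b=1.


Complement pair (a,b): a meet b = bottom, a join b = top.
Here: A intersect B = {} and A union B = {1,...,5}.
Pairs found: ({},{1,2,3,4,5}), ({1},{2,3,4,5}), ({2},{1,3,4,5}), ({3},{1,2,4,5}), ... (28 more)
Total ordered pairs: 32


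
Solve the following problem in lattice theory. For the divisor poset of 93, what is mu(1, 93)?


In a divisor lattice, mu(a,b) = mu(b/a) where mu is the classical Mobius function.
b/a = 93/1 = 93
Prime factorization of 93: primes [3, 31]
93 is squarefree with 2 prime factor(s), so mu(93) = (-1)^2 = 1


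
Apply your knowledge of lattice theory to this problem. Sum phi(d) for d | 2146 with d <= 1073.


Divisors of 2146 up to 1073: [1, 2, 29, 37, 58, 74, 1073]
phi values: [1, 1, 28, 36, 28, 36, 1008]
Sum = 1138


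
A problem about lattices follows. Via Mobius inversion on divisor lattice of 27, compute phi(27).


phi(n) = n * prod_{p|n} (1 - 1/p).
Prime divisors of 27: [3]
phi(27) = 27 * (1 - 1/3)
phi(27) = 18


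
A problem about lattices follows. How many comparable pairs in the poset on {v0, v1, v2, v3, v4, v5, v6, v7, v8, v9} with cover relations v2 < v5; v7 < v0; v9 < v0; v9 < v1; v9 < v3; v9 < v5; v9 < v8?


A comparable pair {a,b} has a < b or b < a in the order.
Count unordered pairs where one element is strictly below the other.
Examples: {v0,v7}, {v0,v9}, {v1,v9}, {v2,v5}, ...
Total comparable pairs: 7


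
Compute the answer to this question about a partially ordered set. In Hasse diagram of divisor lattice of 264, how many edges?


A cover relation a -< b holds when a < b with no c strictly between.
Cover relations:
  1 -< 2
  1 -< 3
  1 -< 11
  2 -< 4
  2 -< 6
  2 -< 22
  3 -< 6
  3 -< 33
  ...20 more
Total: 28


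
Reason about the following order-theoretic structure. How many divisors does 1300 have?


Divisors of 1300: [1, 2, 4, 5, 10, 13, 20, 25, 26, 50, 52, 65, 100, 130, 260, 325, 650, 1300]
Count: 18


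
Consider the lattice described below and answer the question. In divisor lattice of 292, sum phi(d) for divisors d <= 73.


Divisors of 292 up to 73: [1, 2, 4, 73]
phi values: [1, 1, 2, 72]
Sum = 76


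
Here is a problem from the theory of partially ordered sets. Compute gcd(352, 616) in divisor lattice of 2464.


In a divisor lattice, meet = gcd (greatest common divisor).
By Euclidean algorithm or factoring: gcd(352,616) = 88


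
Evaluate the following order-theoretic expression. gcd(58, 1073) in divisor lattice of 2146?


Meet=gcd.
gcd(58,1073)=29


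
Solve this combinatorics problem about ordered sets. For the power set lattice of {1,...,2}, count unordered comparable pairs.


A comparable pair {a,b} has a < b or b < a in the order.
Count unordered pairs where one element is strictly below the other.
Examples: {{},{1}}, {{},{2}}, {{},{1,2}}, {{1},{1,2}}, ...
Total comparable pairs: 5


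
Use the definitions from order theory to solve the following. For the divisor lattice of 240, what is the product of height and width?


Height = length of longest chain minus 1; width = size of largest antichain.
A maximum chain: 1 | 5 | 15 | 30 | 60 | 120 | 240  (height 6).
A maximum antichain: {4, 6, 10, 15}  (width 4).
Product = 6 * 4 = 24


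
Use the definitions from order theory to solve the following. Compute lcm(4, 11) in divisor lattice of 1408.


In a divisor lattice, join = lcm (least common multiple).
gcd(4,11) = 1
lcm(4,11) = 4*11/gcd = 44/1 = 44


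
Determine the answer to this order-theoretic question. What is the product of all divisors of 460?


Divisors of 460: [1, 2, 4, 5, 10, 20, 23, 46, 92, 115, 230, 460]
Product = n^(d(n)/2) = 460^(12/2)
Product = 9474296896000000


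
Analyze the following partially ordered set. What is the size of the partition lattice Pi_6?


B(n) = number of set partitions of an n-element set.
B(n) satisfies the recurrence: B(n+1) = sum_k C(n,k)*B(k).
B(6) = 203


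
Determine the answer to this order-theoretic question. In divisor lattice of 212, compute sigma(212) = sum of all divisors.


sigma(n) = sum of divisors.
Divisors of 212: [1, 2, 4, 53, 106, 212]
Sum = 378


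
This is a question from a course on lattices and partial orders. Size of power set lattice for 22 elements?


Power set = 2^n.
2^22 = 4194304


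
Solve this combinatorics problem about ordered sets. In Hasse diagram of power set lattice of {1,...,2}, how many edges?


A cover relation a -< b holds when a < b with no c strictly between.
Cover relations:
  {} -< {1}
  {} -< {2}
  {1} -< {1,2}
  {2} -< {1,2}
Total: 4


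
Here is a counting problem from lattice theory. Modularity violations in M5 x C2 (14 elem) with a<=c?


Modular law: if a <= c then a v (b ^ c) = (a v b) ^ c.
Check all triples (a,b,c) with a <= c among 14 elements.
This lattice is modular (diamonds M_m and their chain-products are modular).
Total violating triples: 0


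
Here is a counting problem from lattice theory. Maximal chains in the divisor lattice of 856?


A maximal chain goes from the minimum element to a maximal element via cover relations.
Counting all min-to-max paths in the cover graph.
Total maximal chains: 4


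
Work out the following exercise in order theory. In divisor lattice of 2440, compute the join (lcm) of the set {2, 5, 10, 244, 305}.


In a divisor lattice, join = lcm (least common multiple).
Compute lcm iteratively: start with first element, then lcm(current, next).
Elements: [2, 5, 10, 244, 305]
lcm(2,5) = 10
lcm(10,10) = 10
lcm(10,244) = 1220
lcm(1220,305) = 1220
Final lcm = 1220


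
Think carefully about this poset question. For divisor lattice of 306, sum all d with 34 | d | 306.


Interval [34,306] in divisors of 306: [34, 102, 306]
Sum = 442


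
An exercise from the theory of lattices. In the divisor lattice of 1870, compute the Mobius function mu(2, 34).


In a divisor lattice, mu(a,b) = mu(b/a) where mu is the classical Mobius function.
b/a = 34/2 = 17
Prime factorization of 17: primes [17]
17 is squarefree with 1 prime factor(s), so mu(17) = (-1)^1 = -1


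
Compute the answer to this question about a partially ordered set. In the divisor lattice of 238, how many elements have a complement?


An element a is complemented if some b has a meet b = bottom, a join b = top.
a is complemented iff gcd(a, n/a)=1, i.e. a is a unitary divisor of 238.
Complemented elements: 1, 2, 7, 14, 17, 34, ... (2 more)
Count: 8


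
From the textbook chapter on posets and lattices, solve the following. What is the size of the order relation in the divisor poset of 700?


The order relation is {(a,b) : a <= b}, reflexive so it includes (a,a).
Examples: (1,1), (1,10), (1,100), (1,14), (1,140), ...
Total ordered pairs: 108


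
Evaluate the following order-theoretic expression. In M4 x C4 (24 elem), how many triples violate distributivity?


Distributive law: a ^ (b v c) = (a ^ b) v (a ^ c).
Check all 24^3 = 13824 ordered triples (a,b,c).
  e.g. a=(a1,0), b=(a2,0), c=(a3,0): lhs=(a1,0) != rhs=(0,0)
  e.g. a=(a1,0), b=(a2,0), c=(a3,1): lhs=(a1,0) != rhs=(0,0)
Total violating triples: 1536


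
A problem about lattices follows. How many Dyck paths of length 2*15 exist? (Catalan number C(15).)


C(n) = C(2n, n) / (n+1).
C(30, 15) = 155117520
C(15) = 155117520 / 16 = 9694845


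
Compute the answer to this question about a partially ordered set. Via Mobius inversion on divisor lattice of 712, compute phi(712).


phi(n) = n * prod_{p|n} (1 - 1/p).
Prime divisors of 712: [2, 89]
phi(712) = 712 * (1 - 1/2) * (1 - 1/89)
phi(712) = 352


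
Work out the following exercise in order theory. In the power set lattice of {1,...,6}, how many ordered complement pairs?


Complement pair (a,b): a meet b = bottom, a join b = top.
Here: A intersect B = {} and A union B = {1,...,6}.
Pairs found: ({},{1,2,3,4,5,6}), ({1},{2,3,4,5,6}), ({2},{1,3,4,5,6}), ({3},{1,2,4,5,6}), ... (60 more)
Total ordered pairs: 64


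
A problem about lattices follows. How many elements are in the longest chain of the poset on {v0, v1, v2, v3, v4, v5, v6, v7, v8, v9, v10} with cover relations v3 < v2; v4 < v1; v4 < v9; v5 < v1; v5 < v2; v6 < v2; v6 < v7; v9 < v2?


A chain is a totally ordered subset; we count the number of elements in a maximum chain.
Compute, for each element x, the size of the longest chain ending at x:
  v0: 1
  v3: 1
  v4: 1
  v5: 1
  v6: 1
  v8: 1
  ...
A maximum chain: v4 < v9 < v2
Number of elements in the longest chain: 3


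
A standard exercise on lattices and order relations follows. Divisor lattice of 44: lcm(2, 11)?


Join=lcm.
gcd(2,11)=1
lcm=22


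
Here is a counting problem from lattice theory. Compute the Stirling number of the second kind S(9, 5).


S(n,k) = k*S(n-1,k) + S(n-1,k-1).
S(8,5) = 1050, S(8,4) = 1701
S(9,5) = 5*1050 + 1701 = 5250 + 1701
S(9,5) = 6951


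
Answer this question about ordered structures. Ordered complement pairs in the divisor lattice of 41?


Complement pair (a,b): a meet b = bottom, a join b = top.
Here: gcd(a,b)=1 and lcm(a,b)=41, i.e. a*b=41 with a,b coprime.
Pairs found: (1,41), (41,1)
Total ordered pairs: 2


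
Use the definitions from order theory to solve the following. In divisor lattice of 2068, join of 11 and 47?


In a divisor lattice, join = lcm (least common multiple).
gcd(11,47) = 1
lcm(11,47) = 11*47/gcd = 517/1 = 517


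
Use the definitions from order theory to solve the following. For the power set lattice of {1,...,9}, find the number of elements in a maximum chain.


A chain is a totally ordered subset; we count the number of elements in a maximum chain.
Compute, for each element x, the size of the longest chain ending at x:
  {}: 1
  {1}: 2
  {2}: 2
  {3}: 2
  {4}: 2
  {5}: 2
  ...
A maximum chain: {} < {1} < {1,2} < {1,2,3} < {1,2,3,4} < {1,2,3,4,5} < {1,2,3,4,5,6} < {1,2,3,4,5,6,7} < {1,2,3,4,5,6,7,8} < {1,2,3,4,5,6,7,8,9}
Number of elements in the longest chain: 10


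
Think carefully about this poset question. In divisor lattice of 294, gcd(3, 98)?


Meet=gcd.
gcd(3,98)=1


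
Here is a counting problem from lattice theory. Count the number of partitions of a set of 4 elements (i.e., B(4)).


B(n) = number of set partitions of an n-element set.
B(n) satisfies the recurrence: B(n+1) = sum_k C(n,k)*B(k).
B(4) = 15


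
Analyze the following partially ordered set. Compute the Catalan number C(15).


C(n) = C(2n, n) / (n+1).
C(30, 15) = 155117520
C(15) = 155117520 / 16 = 9694845


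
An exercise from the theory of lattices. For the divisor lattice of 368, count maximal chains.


A maximal chain goes from the minimum element to a maximal element via cover relations.
Counting all min-to-max paths in the cover graph.
Total maximal chains: 5


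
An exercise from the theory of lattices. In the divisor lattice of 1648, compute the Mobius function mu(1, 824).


In a divisor lattice, mu(a,b) = mu(b/a) where mu is the classical Mobius function.
b/a = 824/1 = 824
Prime factorization of 824: primes [2, 103]
824 is not squarefree, so mu(824) = 0


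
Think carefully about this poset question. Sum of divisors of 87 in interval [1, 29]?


Interval [1,29] in divisors of 87: [1, 29]
Sum = 30


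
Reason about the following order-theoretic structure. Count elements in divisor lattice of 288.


Divisors of 288: [1, 2, 3, 4, 6, 8, 9, 12, 16, 18, 24, 32, 36, 48, 72, 96, 144, 288]
Count: 18


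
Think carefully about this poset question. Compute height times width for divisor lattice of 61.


Height = length of longest chain minus 1; width = size of largest antichain.
A maximum chain: 1 | 61  (height 1).
A maximum antichain: {1}  (width 1).
Product = 1 * 1 = 1


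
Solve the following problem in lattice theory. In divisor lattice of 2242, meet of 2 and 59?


In a divisor lattice, meet = gcd (greatest common divisor).
By Euclidean algorithm or factoring: gcd(2,59) = 1


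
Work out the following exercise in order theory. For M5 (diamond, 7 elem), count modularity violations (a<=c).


Modular law: if a <= c then a v (b ^ c) = (a v b) ^ c.
Check all triples (a,b,c) with a <= c among 7 elements.
This lattice is modular (diamonds M_m and their chain-products are modular).
Total violating triples: 0


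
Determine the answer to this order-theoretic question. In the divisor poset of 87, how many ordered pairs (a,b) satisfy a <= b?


The order relation is {(a,b) : a <= b}, reflexive so it includes (a,a).
Examples: (1,1), (1,29), (1,3), (1,87), (29,29), ...
Total ordered pairs: 9


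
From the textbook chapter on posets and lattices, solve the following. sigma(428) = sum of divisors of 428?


sigma(n) = sum of divisors.
Divisors of 428: [1, 2, 4, 107, 214, 428]
Sum = 756


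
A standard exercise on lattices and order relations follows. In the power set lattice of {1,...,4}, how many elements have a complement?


An element a is complemented if some b has a meet b = bottom, a join b = top.
every subset A has complement S\A, so all elements are complemented.
Complemented elements: {}, {1}, {2}, {3}, {4}, {1,2}, ... (10 more)
Count: 16


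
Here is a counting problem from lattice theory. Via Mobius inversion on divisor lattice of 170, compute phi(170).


phi(n) = n * prod_{p|n} (1 - 1/p).
Prime divisors of 170: [2, 5, 17]
phi(170) = 170 * (1 - 1/2) * (1 - 1/5) * (1 - 1/17)
phi(170) = 64


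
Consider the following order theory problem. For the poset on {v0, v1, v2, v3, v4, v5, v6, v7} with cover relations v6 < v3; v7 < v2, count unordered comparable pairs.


A comparable pair {a,b} has a < b or b < a in the order.
Count unordered pairs where one element is strictly below the other.
Examples: {v2,v7}, {v3,v6}
Total comparable pairs: 2


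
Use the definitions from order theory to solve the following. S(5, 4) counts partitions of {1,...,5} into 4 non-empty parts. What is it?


S(n,k) = k*S(n-1,k) + S(n-1,k-1).
S(4,4) = 1, S(4,3) = 6
S(5,4) = 4*1 + 6 = 4 + 6
S(5,4) = 10


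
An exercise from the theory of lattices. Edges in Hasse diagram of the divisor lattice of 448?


A cover relation a -< b holds when a < b with no c strictly between.
Cover relations:
  1 -< 2
  1 -< 7
  2 -< 4
  2 -< 14
  4 -< 8
  4 -< 28
  7 -< 14
  8 -< 16
  ...11 more
Total: 19


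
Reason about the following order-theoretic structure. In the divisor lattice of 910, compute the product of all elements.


Divisors of 910: [1, 2, 5, 7, 10, 13, 14, 26, 35, 65, 70, 91, 130, 182, 455, 910]
Product = n^(d(n)/2) = 910^(16/2)
Product = 470252527615152100000000


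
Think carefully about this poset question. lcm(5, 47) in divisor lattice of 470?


Join=lcm.
gcd(5,47)=1
lcm=235


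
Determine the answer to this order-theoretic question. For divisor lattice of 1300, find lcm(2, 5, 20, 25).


In a divisor lattice, join = lcm (least common multiple).
Compute lcm iteratively: start with first element, then lcm(current, next).
Elements: [2, 5, 20, 25]
lcm(2,5) = 10
lcm(10,20) = 20
lcm(20,25) = 100
Final lcm = 100


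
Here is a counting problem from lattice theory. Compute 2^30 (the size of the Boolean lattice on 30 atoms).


Power set = 2^n.
2^30 = 1073741824


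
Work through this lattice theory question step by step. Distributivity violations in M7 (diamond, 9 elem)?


Distributive law: a ^ (b v c) = (a ^ b) v (a ^ c).
Check all 9^3 = 729 ordered triples (a,b,c).
  e.g. a=a1, b=a2, c=a3: lhs=a1 != rhs=0
  e.g. a=a1, b=a2, c=a4: lhs=a1 != rhs=0
Total violating triples: 210


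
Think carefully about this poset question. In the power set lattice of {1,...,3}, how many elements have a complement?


An element a is complemented if some b has a meet b = bottom, a join b = top.
every subset A has complement S\A, so all elements are complemented.
Complemented elements: {}, {1}, {2}, {3}, {1,2}, {1,3}, ... (2 more)
Count: 8


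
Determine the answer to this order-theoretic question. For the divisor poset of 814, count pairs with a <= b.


The order relation is {(a,b) : a <= b}, reflexive so it includes (a,a).
Examples: (1,1), (1,11), (1,2), (1,22), (1,37), ...
Total ordered pairs: 27


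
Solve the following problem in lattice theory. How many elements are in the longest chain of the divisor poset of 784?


A chain is a totally ordered subset; we count the number of elements in a maximum chain.
Compute, for each element x, the size of the longest chain ending at x:
  1: 1
  2: 2
  7: 2
  4: 3
  49: 3
  8: 4
  ...
A maximum chain: 1 < 2 < 4 < 8 < 16 < 112 < 784
Number of elements in the longest chain: 7


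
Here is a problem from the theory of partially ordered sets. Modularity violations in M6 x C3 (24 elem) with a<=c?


Modular law: if a <= c then a v (b ^ c) = (a v b) ^ c.
Check all triples (a,b,c) with a <= c among 24 elements.
This lattice is modular (diamonds M_m and their chain-products are modular).
Total violating triples: 0


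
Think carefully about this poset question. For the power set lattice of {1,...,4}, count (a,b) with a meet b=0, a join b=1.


Complement pair (a,b): a meet b = bottom, a join b = top.
Here: A intersect B = {} and A union B = {1,...,4}.
Pairs found: ({},{1,2,3,4}), ({1},{2,3,4}), ({2},{1,3,4}), ({3},{1,2,4}), ... (12 more)
Total ordered pairs: 16


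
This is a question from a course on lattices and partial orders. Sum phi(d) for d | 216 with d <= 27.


Divisors of 216 up to 27: [1, 2, 3, 4, 6, 8, 9, 12, 18, 24, 27]
phi values: [1, 1, 2, 2, 2, 4, 6, 4, 6, 8, 18]
Sum = 54


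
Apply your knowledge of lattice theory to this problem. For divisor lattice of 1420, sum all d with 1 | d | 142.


Interval [1,142] in divisors of 1420: [1, 2, 71, 142]
Sum = 216


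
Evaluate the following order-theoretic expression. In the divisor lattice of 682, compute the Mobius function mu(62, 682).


In a divisor lattice, mu(a,b) = mu(b/a) where mu is the classical Mobius function.
b/a = 682/62 = 11
Prime factorization of 11: primes [11]
11 is squarefree with 1 prime factor(s), so mu(11) = (-1)^1 = -1


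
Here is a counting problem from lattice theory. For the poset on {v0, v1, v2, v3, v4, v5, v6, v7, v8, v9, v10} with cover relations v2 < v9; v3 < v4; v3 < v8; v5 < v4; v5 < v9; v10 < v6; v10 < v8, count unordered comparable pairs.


A comparable pair {a,b} has a < b or b < a in the order.
Count unordered pairs where one element is strictly below the other.
Examples: {v2,v9}, {v3,v4}, {v3,v8}, {v4,v5}, ...
Total comparable pairs: 7


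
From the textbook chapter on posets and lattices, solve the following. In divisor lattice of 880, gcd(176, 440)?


Meet=gcd.
gcd(176,440)=88


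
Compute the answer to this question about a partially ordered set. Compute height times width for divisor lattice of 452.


Height = length of longest chain minus 1; width = size of largest antichain.
A maximum chain: 1 | 113 | 226 | 452  (height 3).
A maximum antichain: {2, 113}  (width 2).
Product = 3 * 2 = 6


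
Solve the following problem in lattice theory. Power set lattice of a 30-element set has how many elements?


Power set = 2^n.
2^30 = 1073741824


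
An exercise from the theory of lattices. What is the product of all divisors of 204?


Divisors of 204: [1, 2, 3, 4, 6, 12, 17, 34, 51, 68, 102, 204]
Product = n^(d(n)/2) = 204^(12/2)
Product = 72074394832896


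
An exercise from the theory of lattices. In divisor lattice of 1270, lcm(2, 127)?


Join=lcm.
gcd(2,127)=1
lcm=254


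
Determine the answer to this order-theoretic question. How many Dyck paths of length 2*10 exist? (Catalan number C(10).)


C(n) = C(2n, n) / (n+1).
C(20, 10) = 184756
C(10) = 184756 / 11 = 16796


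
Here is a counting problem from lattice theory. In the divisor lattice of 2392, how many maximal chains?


A maximal chain goes from the minimum element to a maximal element via cover relations.
Counting all min-to-max paths in the cover graph.
Total maximal chains: 20


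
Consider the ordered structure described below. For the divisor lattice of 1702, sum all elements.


sigma(n) = sum of divisors.
Divisors of 1702: [1, 2, 23, 37, 46, 74, 851, 1702]
Sum = 2736


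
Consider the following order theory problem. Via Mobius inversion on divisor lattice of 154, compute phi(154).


phi(n) = n * prod_{p|n} (1 - 1/p).
Prime divisors of 154: [2, 7, 11]
phi(154) = 154 * (1 - 1/2) * (1 - 1/7) * (1 - 1/11)
phi(154) = 60


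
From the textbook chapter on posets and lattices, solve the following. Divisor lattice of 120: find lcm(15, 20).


In a divisor lattice, join = lcm (least common multiple).
gcd(15,20) = 5
lcm(15,20) = 15*20/gcd = 300/5 = 60


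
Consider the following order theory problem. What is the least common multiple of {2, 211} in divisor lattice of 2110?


In a divisor lattice, join = lcm (least common multiple).
Compute lcm iteratively: start with first element, then lcm(current, next).
Elements: [2, 211]
lcm(2,211) = 422
Final lcm = 422


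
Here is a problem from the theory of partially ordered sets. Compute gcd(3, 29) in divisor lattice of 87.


In a divisor lattice, meet = gcd (greatest common divisor).
By Euclidean algorithm or factoring: gcd(3,29) = 1


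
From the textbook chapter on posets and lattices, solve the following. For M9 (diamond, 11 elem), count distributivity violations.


Distributive law: a ^ (b v c) = (a ^ b) v (a ^ c).
Check all 11^3 = 1331 ordered triples (a,b,c).
  e.g. a=a1, b=a2, c=a3: lhs=a1 != rhs=0
  e.g. a=a1, b=a2, c=a4: lhs=a1 != rhs=0
Total violating triples: 504


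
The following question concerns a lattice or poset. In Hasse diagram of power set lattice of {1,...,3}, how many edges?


A cover relation a -< b holds when a < b with no c strictly between.
Cover relations:
  {} -< {1}
  {} -< {2}
  {} -< {3}
  {1} -< {1,2}
  {1} -< {1,3}
  {2} -< {1,2}
  {2} -< {2,3}
  {3} -< {1,3}
  ...4 more
Total: 12


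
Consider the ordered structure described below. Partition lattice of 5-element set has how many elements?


B(n) = number of set partitions of an n-element set.
B(n) satisfies the recurrence: B(n+1) = sum_k C(n,k)*B(k).
B(5) = 52


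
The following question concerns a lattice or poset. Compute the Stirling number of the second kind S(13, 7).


S(n,k) = k*S(n-1,k) + S(n-1,k-1).
S(12,7) = 627396, S(12,6) = 1323652
S(13,7) = 7*627396 + 1323652 = 4391772 + 1323652
S(13,7) = 5715424


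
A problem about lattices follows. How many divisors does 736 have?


Divisors of 736: [1, 2, 4, 8, 16, 23, 32, 46, 92, 184, 368, 736]
Count: 12


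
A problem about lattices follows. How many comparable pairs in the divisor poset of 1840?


A comparable pair {a,b} has a < b or b < a in the order.
Count unordered pairs where one element is strictly below the other.
Examples: {1,2}, {1,4}, {1,5}, {1,8}, ...
Total comparable pairs: 115


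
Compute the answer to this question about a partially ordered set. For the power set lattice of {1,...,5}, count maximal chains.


A maximal chain goes from the minimum element to a maximal element via cover relations.
Counting all min-to-max paths in the cover graph.
Total maximal chains: 120


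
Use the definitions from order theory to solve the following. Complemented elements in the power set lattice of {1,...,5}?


An element a is complemented if some b has a meet b = bottom, a join b = top.
every subset A has complement S\A, so all elements are complemented.
Complemented elements: {}, {1}, {2}, {3}, {4}, {5}, ... (26 more)
Count: 32


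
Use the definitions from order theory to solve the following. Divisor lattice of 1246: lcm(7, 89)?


Join=lcm.
gcd(7,89)=1
lcm=623


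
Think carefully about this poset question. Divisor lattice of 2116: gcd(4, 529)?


Meet=gcd.
gcd(4,529)=1


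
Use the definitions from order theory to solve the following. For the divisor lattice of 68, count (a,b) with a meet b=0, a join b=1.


Complement pair (a,b): a meet b = bottom, a join b = top.
Here: gcd(a,b)=1 and lcm(a,b)=68, i.e. a*b=68 with a,b coprime.
Pairs found: (1,68), (4,17), (17,4), (68,1)
Total ordered pairs: 4


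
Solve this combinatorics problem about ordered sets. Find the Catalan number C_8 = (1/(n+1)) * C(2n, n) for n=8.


C(n) = C(2n, n) / (n+1).
C(16, 8) = 12870
C(8) = 12870 / 9 = 1430


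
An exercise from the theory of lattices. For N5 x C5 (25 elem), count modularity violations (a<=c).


Modular law: if a <= c then a v (b ^ c) = (a v b) ^ c.
Check all triples (a,b,c) with a <= c among 25 elements.
  e.g. a=(a,0), b=(c,0), c=(b,0): lhs=(a,0) != rhs=(b,0)
  e.g. a=(a,0), b=(c,1), c=(b,0): lhs=(a,0) != rhs=(b,0)
Total violating triples: 75


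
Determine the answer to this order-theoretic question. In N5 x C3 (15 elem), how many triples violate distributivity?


Distributive law: a ^ (b v c) = (a ^ b) v (a ^ c).
Check all 15^3 = 3375 ordered triples (a,b,c).
  e.g. a=(b,0), b=(a,0), c=(c,0): lhs=(b,0) != rhs=(a,0)
  e.g. a=(b,0), b=(a,0), c=(c,1): lhs=(b,0) != rhs=(a,0)
Total violating triples: 54


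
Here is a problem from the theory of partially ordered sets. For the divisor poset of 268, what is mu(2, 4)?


In a divisor lattice, mu(a,b) = mu(b/a) where mu is the classical Mobius function.
b/a = 4/2 = 2
Prime factorization of 2: primes [2]
2 is squarefree with 1 prime factor(s), so mu(2) = (-1)^1 = -1


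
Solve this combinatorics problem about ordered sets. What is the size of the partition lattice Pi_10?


B(n) = number of set partitions of an n-element set.
B(n) satisfies the recurrence: B(n+1) = sum_k C(n,k)*B(k).
B(10) = 115975


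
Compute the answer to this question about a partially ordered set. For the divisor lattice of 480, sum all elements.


sigma(n) = sum of divisors.
Divisors of 480: [1, 2, 3, 4, 5, 6, 8, 10, 12, 15, 16, 20, 24, 30, 32, 40, 48, 60, 80, 96, 120, 160, 240, 480]
Sum = 1512


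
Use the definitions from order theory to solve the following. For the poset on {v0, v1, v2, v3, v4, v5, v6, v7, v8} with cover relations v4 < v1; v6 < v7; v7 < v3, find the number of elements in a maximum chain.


A chain is a totally ordered subset; we count the number of elements in a maximum chain.
Compute, for each element x, the size of the longest chain ending at x:
  v0: 1
  v2: 1
  v4: 1
  v5: 1
  v6: 1
  v8: 1
  ...
A maximum chain: v6 < v7 < v3
Number of elements in the longest chain: 3


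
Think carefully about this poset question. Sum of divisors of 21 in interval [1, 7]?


Interval [1,7] in divisors of 21: [1, 7]
Sum = 8


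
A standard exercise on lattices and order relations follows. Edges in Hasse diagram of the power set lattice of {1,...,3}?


A cover relation a -< b holds when a < b with no c strictly between.
Cover relations:
  {} -< {1}
  {} -< {2}
  {} -< {3}
  {1} -< {1,2}
  {1} -< {1,3}
  {2} -< {1,2}
  {2} -< {2,3}
  {3} -< {1,3}
  ...4 more
Total: 12


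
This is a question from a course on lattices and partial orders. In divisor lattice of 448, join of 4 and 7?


In a divisor lattice, join = lcm (least common multiple).
gcd(4,7) = 1
lcm(4,7) = 4*7/gcd = 28/1 = 28


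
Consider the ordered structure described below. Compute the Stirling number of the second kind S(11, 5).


S(n,k) = k*S(n-1,k) + S(n-1,k-1).
S(10,5) = 42525, S(10,4) = 34105
S(11,5) = 5*42525 + 34105 = 212625 + 34105
S(11,5) = 246730


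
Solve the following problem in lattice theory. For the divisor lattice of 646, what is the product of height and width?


Height = length of longest chain minus 1; width = size of largest antichain.
A maximum chain: 1 | 19 | 323 | 646  (height 3).
A maximum antichain: {2, 17, 19}  (width 3).
Product = 3 * 3 = 9


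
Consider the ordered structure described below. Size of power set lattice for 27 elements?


Power set = 2^n.
2^27 = 134217728


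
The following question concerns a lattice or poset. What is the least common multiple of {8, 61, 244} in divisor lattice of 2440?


In a divisor lattice, join = lcm (least common multiple).
Compute lcm iteratively: start with first element, then lcm(current, next).
Elements: [8, 61, 244]
lcm(8,61) = 488
lcm(488,244) = 488
Final lcm = 488


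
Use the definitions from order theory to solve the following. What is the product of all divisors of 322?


Divisors of 322: [1, 2, 7, 14, 23, 46, 161, 322]
Product = n^(d(n)/2) = 322^(8/2)
Product = 10750371856


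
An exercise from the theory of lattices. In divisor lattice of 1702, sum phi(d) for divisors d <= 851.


Divisors of 1702 up to 851: [1, 2, 23, 37, 46, 74, 851]
phi values: [1, 1, 22, 36, 22, 36, 792]
Sum = 910


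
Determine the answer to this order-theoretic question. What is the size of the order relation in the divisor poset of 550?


The order relation is {(a,b) : a <= b}, reflexive so it includes (a,a).
Examples: (1,1), (1,10), (1,11), (1,110), (1,2), ...
Total ordered pairs: 54
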